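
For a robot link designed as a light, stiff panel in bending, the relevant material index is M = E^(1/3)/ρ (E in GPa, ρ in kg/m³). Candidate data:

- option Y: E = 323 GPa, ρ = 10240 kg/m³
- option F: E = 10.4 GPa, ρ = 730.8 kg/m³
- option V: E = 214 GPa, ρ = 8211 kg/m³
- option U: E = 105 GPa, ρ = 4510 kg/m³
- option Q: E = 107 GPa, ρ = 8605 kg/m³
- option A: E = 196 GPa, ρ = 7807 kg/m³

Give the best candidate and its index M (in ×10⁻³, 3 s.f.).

option F, M = 2.99×10⁻³

Evaluate M for each candidate:
  option F: M = 2.99×10⁻³
  option U: M = 1.05×10⁻³
  option A: M = 0.744×10⁻³
  option V: M = 0.728×10⁻³
  option Y: M = 0.670×10⁻³
  option Q: M = 0.552×10⁻³
The maximum is for option F.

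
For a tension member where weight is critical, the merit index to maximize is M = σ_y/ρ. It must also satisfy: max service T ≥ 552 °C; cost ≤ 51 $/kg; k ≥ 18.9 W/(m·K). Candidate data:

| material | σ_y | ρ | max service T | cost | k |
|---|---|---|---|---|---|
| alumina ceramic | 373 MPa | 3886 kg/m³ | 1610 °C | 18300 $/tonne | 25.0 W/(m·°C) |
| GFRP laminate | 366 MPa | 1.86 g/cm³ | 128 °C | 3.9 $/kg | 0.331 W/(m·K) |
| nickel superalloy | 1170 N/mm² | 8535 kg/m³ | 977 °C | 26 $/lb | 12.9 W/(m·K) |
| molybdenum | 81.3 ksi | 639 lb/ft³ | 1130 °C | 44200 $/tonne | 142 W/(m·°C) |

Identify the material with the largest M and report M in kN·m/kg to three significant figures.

Screen on constraints: max service T ≥ 552 °C; cost ≤ 51 $/kg; k ≥ 18.9 W/(m·K). Survivors: alumina ceramic, molybdenum.
In SI units:
  alumina ceramic: σ_y = 373.0 MPa, ρ = 3886 kg/m³
  molybdenum: σ_y = 560.5 MPa, ρ = 10240 kg/m³
  alumina ceramic: M = 96.0 kN·m/kg
  molybdenum: M = 54.8 kN·m/kg
The maximum is for alumina ceramic.

alumina ceramic, M = 96.0 kN·m/kg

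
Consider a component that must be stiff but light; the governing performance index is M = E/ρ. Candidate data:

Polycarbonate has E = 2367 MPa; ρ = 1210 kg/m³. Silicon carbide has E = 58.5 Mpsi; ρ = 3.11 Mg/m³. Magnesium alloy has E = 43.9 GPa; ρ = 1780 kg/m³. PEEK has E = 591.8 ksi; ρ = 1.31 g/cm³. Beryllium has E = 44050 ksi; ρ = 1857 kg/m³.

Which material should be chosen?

In SI units:
  polycarbonate: E = 2.367 GPa, ρ = 1210 kg/m³
  silicon carbide: E = 403.3 GPa, ρ = 3110 kg/m³
  magnesium alloy: E = 43.90 GPa, ρ = 1780 kg/m³
  PEEK: E = 4.080 GPa, ρ = 1310 kg/m³
  beryllium: E = 303.7 GPa, ρ = 1857 kg/m³
  beryllium: M = 164 MN·m/kg
  silicon carbide: M = 130 MN·m/kg
  magnesium alloy: M = 24.7 MN·m/kg
  PEEK: M = 3.11 MN·m/kg
  polycarbonate: M = 1.96 MN·m/kg
Beryllium ranks first.

beryllium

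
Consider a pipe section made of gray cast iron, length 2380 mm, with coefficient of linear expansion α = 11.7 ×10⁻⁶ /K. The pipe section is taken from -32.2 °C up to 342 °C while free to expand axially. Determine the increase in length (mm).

10.4 mm

ΔT = 342 − (-32.2) = 374.2 K.
ΔL = α·L₀·ΔT = 11.7×10⁻⁶ × 2380 mm × 374.2 K = 10.4 mm.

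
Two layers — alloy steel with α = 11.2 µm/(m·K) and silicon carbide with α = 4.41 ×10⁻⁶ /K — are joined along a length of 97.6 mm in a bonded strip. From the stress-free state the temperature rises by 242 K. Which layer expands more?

alloy steel

α(alloy steel) = 11.2×10⁻⁶/K vs α(silicon carbide) = 4.41×10⁻⁶/K.
Higher α expands more for the same ΔT: alloy steel.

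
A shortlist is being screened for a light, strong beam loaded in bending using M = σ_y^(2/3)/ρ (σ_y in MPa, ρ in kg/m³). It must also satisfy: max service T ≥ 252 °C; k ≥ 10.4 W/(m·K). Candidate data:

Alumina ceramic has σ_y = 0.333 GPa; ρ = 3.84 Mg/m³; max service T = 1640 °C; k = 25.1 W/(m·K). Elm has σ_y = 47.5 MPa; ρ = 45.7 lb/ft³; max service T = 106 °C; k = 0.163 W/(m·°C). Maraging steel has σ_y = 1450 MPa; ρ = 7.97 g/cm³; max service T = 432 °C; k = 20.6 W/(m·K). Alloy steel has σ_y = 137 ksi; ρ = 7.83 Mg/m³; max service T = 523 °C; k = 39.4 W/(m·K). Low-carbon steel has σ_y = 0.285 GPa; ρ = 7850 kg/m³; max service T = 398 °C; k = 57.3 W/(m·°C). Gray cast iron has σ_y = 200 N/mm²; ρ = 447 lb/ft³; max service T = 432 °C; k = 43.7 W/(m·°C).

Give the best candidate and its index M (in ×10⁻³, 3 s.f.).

Screen on constraints: max service T ≥ 252 °C; k ≥ 10.4 W/(m·K). Survivors: alumina ceramic, maraging steel, alloy steel, low-carbon steel, gray cast iron.
Normalizing units and computing the index:
  alumina ceramic: σ_y = 333.0 MPa, ρ = 3840 kg/m³
  maraging steel: σ_y = 1450 MPa, ρ = 7970 kg/m³
  alloy steel: σ_y = 944.6 MPa, ρ = 7830 kg/m³
  low-carbon steel: σ_y = 285.0 MPa, ρ = 7850 kg/m³
  gray cast iron: σ_y = 200.0 MPa, ρ = 7160 kg/m³
  maraging steel: M = 16.1×10⁻³
  alumina ceramic: M = 12.5×10⁻³
  alloy steel: M = 12.3×10⁻³
  low-carbon steel: M = 5.52×10⁻³
  gray cast iron: M = 4.78×10⁻³
The maximum is for maraging steel.

maraging steel, M = 16.1×10⁻³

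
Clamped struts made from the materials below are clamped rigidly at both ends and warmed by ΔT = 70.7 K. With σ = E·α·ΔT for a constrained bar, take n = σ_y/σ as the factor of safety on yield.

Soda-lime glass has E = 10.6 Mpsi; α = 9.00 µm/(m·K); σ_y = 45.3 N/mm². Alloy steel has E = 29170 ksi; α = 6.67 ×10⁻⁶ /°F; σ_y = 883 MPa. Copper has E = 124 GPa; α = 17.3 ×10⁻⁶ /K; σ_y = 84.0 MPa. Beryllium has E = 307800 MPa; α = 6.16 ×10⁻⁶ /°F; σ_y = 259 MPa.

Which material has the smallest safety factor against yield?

copper

With everything in SI (GPa, ×10⁻⁶/K, MPa):
  soda-lime glass: E = 73.08, α = 9.00, σ_y = 45.30 → σ = 46.5 MPa, n = 0.974
  alloy steel: E = 201.1, α = 12.0, σ_y = 883.0 → σ = 171 MPa, n = 5.17
  copper: E = 124.0, α = 17.3, σ_y = 84.00 → σ = 152 MPa, n = 0.554
  beryllium: E = 307.8, α = 11.1, σ_y = 259.0 → σ = 241 MPa, n = 1.07
Smallest n: copper with n = 0.554.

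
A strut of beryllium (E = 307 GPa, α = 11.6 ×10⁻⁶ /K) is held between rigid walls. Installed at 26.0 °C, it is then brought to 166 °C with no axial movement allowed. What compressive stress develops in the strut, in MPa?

ΔT = 140.0 K. Constrained thermal stress σ = E·α·ΔT = 307.0×10³ MPa × 11.6×10⁻⁶ × 140.0 = 499 MPa (compressive).

499 MPa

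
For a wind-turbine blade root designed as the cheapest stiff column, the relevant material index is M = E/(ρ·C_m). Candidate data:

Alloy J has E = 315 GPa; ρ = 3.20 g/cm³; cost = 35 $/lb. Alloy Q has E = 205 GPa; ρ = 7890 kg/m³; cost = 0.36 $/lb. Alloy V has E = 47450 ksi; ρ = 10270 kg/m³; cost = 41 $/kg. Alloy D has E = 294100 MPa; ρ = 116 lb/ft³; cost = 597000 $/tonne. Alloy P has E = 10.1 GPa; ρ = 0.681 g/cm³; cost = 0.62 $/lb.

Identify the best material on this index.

After converting to SI:
  alloy J: E = 315.0 GPa, ρ = 3200 kg/m³, cost = 77.16 $/kg
  alloy Q: E = 205.0 GPa, ρ = 7890 kg/m³, cost = 0.7937 $/kg
  alloy V: E = 327.2 GPa, ρ = 10270 kg/m³, cost = 41.00 $/kg
  alloy D: E = 294.1 GPa, ρ = 1858 kg/m³, cost = 597.0 $/kg
  alloy P: E = 10.10 GPa, ρ = 681.0 kg/m³, cost = 1.367 $/kg
  alloy Q: M = 32.7 MN·m per $
  alloy P: M = 10.9 MN·m per $
  alloy J: M = 1.28 MN·m per $
  alloy V: M = 0.777 MN·m per $
  alloy D: M = 0.265 MN·m per $
Alloy Q ranks first.

alloy Q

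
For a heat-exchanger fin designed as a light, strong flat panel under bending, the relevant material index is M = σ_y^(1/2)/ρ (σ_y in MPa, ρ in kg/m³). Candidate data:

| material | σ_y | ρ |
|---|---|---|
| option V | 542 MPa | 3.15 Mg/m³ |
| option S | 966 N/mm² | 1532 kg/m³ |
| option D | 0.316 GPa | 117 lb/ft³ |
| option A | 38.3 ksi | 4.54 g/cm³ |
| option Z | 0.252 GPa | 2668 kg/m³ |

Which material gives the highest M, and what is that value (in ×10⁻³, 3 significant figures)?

After converting to SI:
  option V: σ_y = 542.0 MPa, ρ = 3150 kg/m³
  option S: σ_y = 966.0 MPa, ρ = 1532 kg/m³
  option D: σ_y = 316.0 MPa, ρ = 1874 kg/m³
  option A: σ_y = 264.1 MPa, ρ = 4540 kg/m³
  option Z: σ_y = 252.0 MPa, ρ = 2668 kg/m³
  option S: M = 20.3×10⁻³
  option D: M = 9.48×10⁻³
  option V: M = 7.39×10⁻³
  option Z: M = 5.95×10⁻³
  option A: M = 3.58×10⁻³
Option S ranks first.

option S, M = 20.3×10⁻³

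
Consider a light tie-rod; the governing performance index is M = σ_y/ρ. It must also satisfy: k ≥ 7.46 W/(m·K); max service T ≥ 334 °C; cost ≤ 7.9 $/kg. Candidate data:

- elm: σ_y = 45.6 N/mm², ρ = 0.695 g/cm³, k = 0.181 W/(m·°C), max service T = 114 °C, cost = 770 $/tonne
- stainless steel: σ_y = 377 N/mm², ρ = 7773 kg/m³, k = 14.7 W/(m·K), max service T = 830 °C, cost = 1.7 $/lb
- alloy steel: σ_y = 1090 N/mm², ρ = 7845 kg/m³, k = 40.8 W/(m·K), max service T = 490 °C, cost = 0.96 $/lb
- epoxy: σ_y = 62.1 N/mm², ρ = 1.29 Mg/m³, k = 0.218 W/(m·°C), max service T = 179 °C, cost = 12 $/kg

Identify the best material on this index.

alloy steel

Screen on constraints: k ≥ 7.46 W/(m·K); max service T ≥ 334 °C; cost ≤ 7.9 $/kg. Survivors: stainless steel, alloy steel.
In SI units:
  stainless steel: σ_y = 377.0 MPa, ρ = 7773 kg/m³
  alloy steel: σ_y = 1090 MPa, ρ = 7845 kg/m³
  alloy steel: M = 139 kN·m/kg
  stainless steel: M = 48.5 kN·m/kg
Alloy steel has the largest M.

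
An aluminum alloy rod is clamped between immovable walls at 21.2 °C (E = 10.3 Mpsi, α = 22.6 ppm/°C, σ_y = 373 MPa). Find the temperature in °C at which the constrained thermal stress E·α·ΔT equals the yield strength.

254 °C

E = 10.3 Mpsi = 71.02 GPa.
E·α·ΔT = 373.0 MPa ⇒ ΔT = 373.0 / (71.02×10³ × 22.6×10⁻⁶) = 232.4 K.
T = 21.2 + 232.4 = 253.6 °C.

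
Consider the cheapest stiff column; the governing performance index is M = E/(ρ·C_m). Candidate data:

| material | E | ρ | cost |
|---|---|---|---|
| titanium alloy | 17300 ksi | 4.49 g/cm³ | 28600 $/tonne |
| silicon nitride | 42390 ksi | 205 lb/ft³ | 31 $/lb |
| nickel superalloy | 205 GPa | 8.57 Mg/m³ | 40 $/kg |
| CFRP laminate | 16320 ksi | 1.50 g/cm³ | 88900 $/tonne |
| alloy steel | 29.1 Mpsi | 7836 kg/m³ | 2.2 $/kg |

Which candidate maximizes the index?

In SI units:
  titanium alloy: E = 119.3 GPa, ρ = 4490 kg/m³, cost = 28.60 $/kg
  silicon nitride: E = 292.3 GPa, ρ = 3284 kg/m³, cost = 68.34 $/kg
  nickel superalloy: E = 205.0 GPa, ρ = 8570 kg/m³, cost = 40.00 $/kg
  CFRP laminate: E = 112.5 GPa, ρ = 1500 kg/m³, cost = 88.90 $/kg
  alloy steel: E = 200.6 GPa, ρ = 7836 kg/m³, cost = 2.200 $/kg
  alloy steel: M = 11.6 MN·m per $
  silicon nitride: M = 1.30 MN·m per $
  titanium alloy: M = 0.929 MN·m per $
  CFRP laminate: M = 0.844 MN·m per $
  nickel superalloy: M = 0.598 MN·m per $
Alloy steel ranks first.

alloy steel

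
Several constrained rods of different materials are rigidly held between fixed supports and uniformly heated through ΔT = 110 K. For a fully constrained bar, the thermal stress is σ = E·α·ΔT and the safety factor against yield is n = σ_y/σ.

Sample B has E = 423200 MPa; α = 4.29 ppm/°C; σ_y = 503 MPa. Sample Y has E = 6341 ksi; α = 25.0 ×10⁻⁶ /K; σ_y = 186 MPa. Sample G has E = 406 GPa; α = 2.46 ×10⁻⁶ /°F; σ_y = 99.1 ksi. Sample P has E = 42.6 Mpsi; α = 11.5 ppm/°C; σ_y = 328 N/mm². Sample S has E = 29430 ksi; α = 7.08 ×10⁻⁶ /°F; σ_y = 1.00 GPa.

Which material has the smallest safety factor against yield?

In consistent units (E in GPa, α in ×10⁻⁶/K, σ_y in MPa):
  sample B: E = 423.2, α = 4.29, σ_y = 503.0 → σ = 200 MPa, n = 2.52
  sample Y: E = 43.72, α = 25.0, σ_y = 186.0 → σ = 120 MPa, n = 1.55
  sample G: E = 406.0, α = 4.43, σ_y = 683.3 → σ = 198 MPa, n = 3.46
  sample P: E = 293.7, α = 11.5, σ_y = 328.0 → σ = 372 MPa, n = 0.883
  sample S: E = 202.9, α = 12.7, σ_y = 1000 → σ = 284 MPa, n = 3.52
Sample P has the lowest safety factor, n = 0.883.

sample P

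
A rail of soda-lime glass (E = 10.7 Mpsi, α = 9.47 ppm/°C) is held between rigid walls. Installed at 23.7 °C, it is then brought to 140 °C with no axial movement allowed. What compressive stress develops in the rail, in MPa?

E = 10.7 Mpsi = 73.77 GPa.
ΔT = 116.3 K. Constrained thermal stress σ = E·α·ΔT = 73.77×10³ MPa × 9.47×10⁻⁶ × 116.3 = 81.3 MPa (compressive).

81.3 MPa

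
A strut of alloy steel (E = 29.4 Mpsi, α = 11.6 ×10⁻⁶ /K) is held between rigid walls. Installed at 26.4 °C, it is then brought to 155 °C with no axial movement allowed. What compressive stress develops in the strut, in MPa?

E = 29.4 Mpsi = 202.7 GPa.
ΔT = 128.6 K. Constrained thermal stress σ = E·α·ΔT = 202.7×10³ MPa × 11.6×10⁻⁶ × 128.6 = 302 MPa (compressive).

302 MPa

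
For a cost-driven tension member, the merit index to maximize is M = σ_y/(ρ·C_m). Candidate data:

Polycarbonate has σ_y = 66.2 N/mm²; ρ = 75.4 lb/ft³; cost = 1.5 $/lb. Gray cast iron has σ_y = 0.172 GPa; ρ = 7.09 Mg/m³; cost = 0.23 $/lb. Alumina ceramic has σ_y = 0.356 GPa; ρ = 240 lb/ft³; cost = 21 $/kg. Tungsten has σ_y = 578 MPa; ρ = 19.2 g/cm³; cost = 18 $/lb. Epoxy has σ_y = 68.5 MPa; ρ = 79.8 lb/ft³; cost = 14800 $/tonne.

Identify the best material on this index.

gray cast iron

Convert each candidate to consistent units, then evaluate M:
  polycarbonate: σ_y = 66.20 MPa, ρ = 1208 kg/m³, cost = 3.307 $/kg
  gray cast iron: σ_y = 172.0 MPa, ρ = 7090 kg/m³, cost = 0.5071 $/kg
  alumina ceramic: σ_y = 356.0 MPa, ρ = 3844 kg/m³, cost = 21.00 $/kg
  tungsten: σ_y = 578.0 MPa, ρ = 19200 kg/m³, cost = 39.68 $/kg
  epoxy: σ_y = 68.50 MPa, ρ = 1278 kg/m³, cost = 14.80 $/kg
  gray cast iron: M = 47.8 kN·m per $
  polycarbonate: M = 16.6 kN·m per $
  alumina ceramic: M = 4.41 kN·m per $
  epoxy: M = 3.62 kN·m per $
  tungsten: M = 0.759 kN·m per $
The maximum is for gray cast iron.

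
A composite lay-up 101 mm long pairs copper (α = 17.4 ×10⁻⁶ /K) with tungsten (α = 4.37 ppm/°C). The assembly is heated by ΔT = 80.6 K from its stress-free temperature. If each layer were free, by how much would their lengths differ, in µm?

Δα = |17.4 − 4.37|×10⁻⁶/K = 13.0×10⁻⁶/K.
ΔL_mismatch = Δα·L·ΔT = 13.0×10⁻⁶ × 101.0 mm × 80.6 K = 106 µm.

106 µm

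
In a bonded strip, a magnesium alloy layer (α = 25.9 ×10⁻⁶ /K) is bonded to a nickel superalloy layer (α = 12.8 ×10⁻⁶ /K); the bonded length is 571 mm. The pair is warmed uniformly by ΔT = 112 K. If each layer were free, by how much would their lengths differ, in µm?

Δα = |25.9 − 12.8|×10⁻⁶/K = 13.1×10⁻⁶/K.
ΔL_mismatch = Δα·L·ΔT = 13.1×10⁻⁶ × 571.0 mm × 112.0 K = 838 µm.

838 µm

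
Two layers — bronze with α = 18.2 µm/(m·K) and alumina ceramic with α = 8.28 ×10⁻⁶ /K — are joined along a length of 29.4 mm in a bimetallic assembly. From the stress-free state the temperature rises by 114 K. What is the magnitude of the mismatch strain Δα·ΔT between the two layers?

Δα = |18.2 − 8.28|×10⁻⁶/K = 9.92×10⁻⁶/K.
Mismatch strain = Δα·ΔT = 9.92×10⁻⁶ × 114.0 = 1.13×10⁻³.

1.13×10⁻³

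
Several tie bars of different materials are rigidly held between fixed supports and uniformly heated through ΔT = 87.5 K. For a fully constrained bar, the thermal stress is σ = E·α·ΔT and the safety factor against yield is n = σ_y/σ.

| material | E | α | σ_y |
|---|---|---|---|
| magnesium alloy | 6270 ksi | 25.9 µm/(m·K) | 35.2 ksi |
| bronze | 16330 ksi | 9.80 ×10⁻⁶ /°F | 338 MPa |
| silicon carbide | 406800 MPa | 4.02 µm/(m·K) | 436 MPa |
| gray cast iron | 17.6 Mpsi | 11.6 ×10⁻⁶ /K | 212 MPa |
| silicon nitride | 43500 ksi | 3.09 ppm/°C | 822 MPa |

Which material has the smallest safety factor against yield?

With everything in SI (GPa, ×10⁻⁶/K, MPa):
  magnesium alloy: E = 43.23, α = 25.9, σ_y = 242.7 → σ = 98.0 MPa, n = 2.48
  bronze: E = 112.6, α = 17.6, σ_y = 338.0 → σ = 174 MPa, n = 1.94
  silicon carbide: E = 406.8, α = 4.02, σ_y = 436.0 → σ = 143 MPa, n = 3.05
  gray cast iron: E = 121.3, α = 11.6, σ_y = 212.0 → σ = 123 MPa, n = 1.72
  silicon nitride: E = 299.9, α = 3.09, σ_y = 822.0 → σ = 81.1 MPa, n = 10.1
Gray cast iron has the lowest safety factor, n = 1.72.

gray cast iron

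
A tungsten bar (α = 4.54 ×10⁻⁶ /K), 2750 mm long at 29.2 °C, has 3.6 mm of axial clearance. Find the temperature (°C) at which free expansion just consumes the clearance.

α·L₀·ΔT = 3.6 mm ⇒ ΔT = 3.6 / (4.54×10⁻⁶ × 2750.0) = 288.3 K.
T = 29.2 + 288.3 = 317.5 °C.

318 °C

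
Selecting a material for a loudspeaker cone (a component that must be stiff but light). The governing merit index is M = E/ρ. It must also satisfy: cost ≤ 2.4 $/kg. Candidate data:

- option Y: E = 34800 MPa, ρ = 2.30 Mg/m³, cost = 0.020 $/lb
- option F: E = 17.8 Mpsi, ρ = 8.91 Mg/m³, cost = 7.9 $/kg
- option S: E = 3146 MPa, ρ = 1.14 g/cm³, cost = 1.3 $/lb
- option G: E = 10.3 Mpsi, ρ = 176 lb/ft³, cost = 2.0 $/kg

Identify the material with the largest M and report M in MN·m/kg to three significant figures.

option G, M = 25.2 MN·m/kg

Screen on constraints: cost ≤ 2.4 $/kg. Survivors: option Y, option G.
Putting every candidate on a common basis:
  option Y: E = 34.80 GPa, ρ = 2300 kg/m³
  option G: E = 71.02 GPa, ρ = 2819 kg/m³
  option G: M = 25.2 MN·m/kg
  option Y: M = 15.1 MN·m/kg
Highest index: option G.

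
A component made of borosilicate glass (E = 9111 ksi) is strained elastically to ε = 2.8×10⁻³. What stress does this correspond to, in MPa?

176 MPa

E = 9111 ksi = 62.82 GPa.
σ = E·ε = 62820 MPa × 2.8×10⁻³ = 176 MPa.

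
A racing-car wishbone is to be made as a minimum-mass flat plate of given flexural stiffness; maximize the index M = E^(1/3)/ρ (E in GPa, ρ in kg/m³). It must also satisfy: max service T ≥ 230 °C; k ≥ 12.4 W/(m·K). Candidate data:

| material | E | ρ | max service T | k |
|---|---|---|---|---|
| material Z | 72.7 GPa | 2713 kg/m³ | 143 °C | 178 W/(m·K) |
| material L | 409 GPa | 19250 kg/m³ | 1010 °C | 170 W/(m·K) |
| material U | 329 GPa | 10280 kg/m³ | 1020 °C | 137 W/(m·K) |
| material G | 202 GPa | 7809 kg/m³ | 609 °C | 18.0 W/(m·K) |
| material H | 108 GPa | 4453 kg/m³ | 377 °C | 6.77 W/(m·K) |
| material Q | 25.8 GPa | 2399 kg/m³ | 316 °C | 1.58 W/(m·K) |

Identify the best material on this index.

material G

Screen on constraints: max service T ≥ 230 °C; k ≥ 12.4 W/(m·K). Survivors: material L, material U, material G.
Computing M directly (units already consistent):
  material G: M = 0.751×10⁻³
  material U: M = 0.672×10⁻³
  material L: M = 0.386×10⁻³
Material G ranks first.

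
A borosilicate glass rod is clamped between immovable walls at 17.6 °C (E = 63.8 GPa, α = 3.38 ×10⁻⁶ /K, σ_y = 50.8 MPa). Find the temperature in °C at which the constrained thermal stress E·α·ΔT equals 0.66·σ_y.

E·α·ΔT = 33.53 MPa ⇒ ΔT = 33.53 / (63.80×10³ × 3.38×10⁻⁶) = 155.5 K.
T = 17.6 + 155.5 = 173.1 °C.

173 °C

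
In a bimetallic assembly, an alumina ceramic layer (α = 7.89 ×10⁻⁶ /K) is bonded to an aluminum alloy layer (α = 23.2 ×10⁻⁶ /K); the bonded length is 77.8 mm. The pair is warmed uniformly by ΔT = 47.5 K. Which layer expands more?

α(alumina ceramic) = 7.89×10⁻⁶/K vs α(aluminum alloy) = 23.2×10⁻⁶/K.
Higher α expands more for the same ΔT: aluminum alloy.

aluminum alloy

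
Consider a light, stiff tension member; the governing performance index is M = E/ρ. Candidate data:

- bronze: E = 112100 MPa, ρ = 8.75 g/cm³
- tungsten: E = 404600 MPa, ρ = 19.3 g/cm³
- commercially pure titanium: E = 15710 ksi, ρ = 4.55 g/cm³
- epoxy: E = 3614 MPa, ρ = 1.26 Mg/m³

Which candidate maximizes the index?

commercially pure titanium

Putting every candidate on a common basis:
  bronze: E = 112.1 GPa, ρ = 8750 kg/m³
  tungsten: E = 404.6 GPa, ρ = 19300 kg/m³
  commercially pure titanium: E = 108.3 GPa, ρ = 4550 kg/m³
  epoxy: E = 3.614 GPa, ρ = 1260 kg/m³
  commercially pure titanium: M = 23.8 MN·m/kg
  tungsten: M = 21.0 MN·m/kg
  bronze: M = 12.8 MN·m/kg
  epoxy: M = 2.87 MN·m/kg
Commercially pure titanium ranks first.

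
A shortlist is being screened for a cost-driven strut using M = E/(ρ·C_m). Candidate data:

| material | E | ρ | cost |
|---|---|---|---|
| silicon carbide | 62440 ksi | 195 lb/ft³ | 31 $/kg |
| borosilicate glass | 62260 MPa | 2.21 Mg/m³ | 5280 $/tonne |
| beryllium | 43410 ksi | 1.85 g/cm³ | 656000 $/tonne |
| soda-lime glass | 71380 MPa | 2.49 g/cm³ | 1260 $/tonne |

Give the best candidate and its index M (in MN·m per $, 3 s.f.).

Putting every candidate on a common basis:
  silicon carbide: E = 430.5 GPa, ρ = 3124 kg/m³, cost = 31.00 $/kg
  borosilicate glass: E = 62.26 GPa, ρ = 2210 kg/m³, cost = 5.280 $/kg
  beryllium: E = 299.3 GPa, ρ = 1850 kg/m³, cost = 656.0 $/kg
  soda-lime glass: E = 71.38 GPa, ρ = 2490 kg/m³, cost = 1.260 $/kg
  soda-lime glass: M = 22.8 MN·m per $
  borosilicate glass: M = 5.34 MN·m per $
  silicon carbide: M = 4.45 MN·m per $
  beryllium: M = 0.247 MN·m per $
Soda-lime glass has the largest M.

soda-lime glass, M = 22.8 MN·m per $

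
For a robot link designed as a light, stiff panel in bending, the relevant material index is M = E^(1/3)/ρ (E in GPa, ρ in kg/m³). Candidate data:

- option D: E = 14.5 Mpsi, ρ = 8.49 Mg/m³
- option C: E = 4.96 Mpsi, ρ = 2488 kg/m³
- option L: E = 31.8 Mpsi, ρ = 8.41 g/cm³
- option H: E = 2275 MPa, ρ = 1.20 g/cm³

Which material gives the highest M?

option C

Putting every candidate on a common basis:
  option D: E = 99.97 GPa, ρ = 8490 kg/m³
  option C: E = 34.20 GPa, ρ = 2488 kg/m³
  option L: E = 219.3 GPa, ρ = 8410 kg/m³
  option H: E = 2.275 GPa, ρ = 1200 kg/m³
  option C: M = 1.30×10⁻³
  option H: M = 1.10×10⁻³
  option L: M = 0.717×10⁻³
  option D: M = 0.547×10⁻³
Option C has the largest M.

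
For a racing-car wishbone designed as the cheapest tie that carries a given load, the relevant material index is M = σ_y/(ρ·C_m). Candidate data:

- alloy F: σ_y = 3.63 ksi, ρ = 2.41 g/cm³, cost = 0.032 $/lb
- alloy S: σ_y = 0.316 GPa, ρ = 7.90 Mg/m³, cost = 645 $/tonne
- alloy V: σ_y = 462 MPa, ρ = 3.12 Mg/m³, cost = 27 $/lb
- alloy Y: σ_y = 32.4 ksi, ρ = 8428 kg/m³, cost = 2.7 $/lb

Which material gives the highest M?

Putting every candidate on a common basis:
  alloy F: σ_y = 25.03 MPa, ρ = 2410 kg/m³, cost = 0.07055 $/kg
  alloy S: σ_y = 316.0 MPa, ρ = 7900 kg/m³, cost = 0.6450 $/kg
  alloy V: σ_y = 462.0 MPa, ρ = 3120 kg/m³, cost = 59.52 $/kg
  alloy Y: σ_y = 223.4 MPa, ρ = 8428 kg/m³, cost = 5.952 $/kg
  alloy F: M = 147 kN·m per $
  alloy S: M = 62.0 kN·m per $
  alloy Y: M = 4.45 kN·m per $
  alloy V: M = 2.49 kN·m per $
Alloy F has the largest M.

alloy F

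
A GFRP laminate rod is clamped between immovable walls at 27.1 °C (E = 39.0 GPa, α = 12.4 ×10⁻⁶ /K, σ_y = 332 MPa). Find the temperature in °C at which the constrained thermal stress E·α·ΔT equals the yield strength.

E·α·ΔT = 332.0 MPa ⇒ ΔT = 332.0 / (39.00×10³ × 12.4×10⁻⁶) = 686.5 K.
T = 27.1 + 686.5 = 713.6 °C.

714 °C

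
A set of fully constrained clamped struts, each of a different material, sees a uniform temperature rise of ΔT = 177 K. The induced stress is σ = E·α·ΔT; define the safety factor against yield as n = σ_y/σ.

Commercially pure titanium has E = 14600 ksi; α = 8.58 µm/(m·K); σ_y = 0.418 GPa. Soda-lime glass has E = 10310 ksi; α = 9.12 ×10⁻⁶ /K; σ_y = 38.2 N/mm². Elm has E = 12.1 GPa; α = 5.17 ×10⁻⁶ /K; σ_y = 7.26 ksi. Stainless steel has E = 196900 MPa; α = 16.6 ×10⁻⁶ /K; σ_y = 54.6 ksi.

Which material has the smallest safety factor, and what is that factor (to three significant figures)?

soda-lime glass, n = 0.333

In consistent units (E in GPa, α in ×10⁻⁶/K, σ_y in MPa):
  commercially pure titanium: E = 100.7, α = 8.58, σ_y = 418.0 → σ = 153 MPa, n = 2.73
  soda-lime glass: E = 71.08, α = 9.12, σ_y = 38.20 → σ = 115 MPa, n = 0.333
  elm: E = 12.10, α = 5.17, σ_y = 50.06 → σ = 11.1 MPa, n = 4.52
  stainless steel: E = 196.9, α = 16.6, σ_y = 376.5 → σ = 579 MPa, n = 0.651
Smallest n: soda-lime glass with n = 0.333.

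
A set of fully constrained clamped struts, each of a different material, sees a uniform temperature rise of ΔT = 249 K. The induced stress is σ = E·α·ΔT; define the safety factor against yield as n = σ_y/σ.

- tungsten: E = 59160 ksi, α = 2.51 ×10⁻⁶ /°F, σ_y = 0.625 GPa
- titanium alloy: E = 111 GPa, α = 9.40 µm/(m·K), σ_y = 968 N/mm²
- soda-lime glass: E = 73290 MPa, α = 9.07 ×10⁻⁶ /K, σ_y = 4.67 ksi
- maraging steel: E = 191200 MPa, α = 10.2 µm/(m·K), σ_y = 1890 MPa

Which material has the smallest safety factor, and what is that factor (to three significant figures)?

In consistent units (E in GPa, α in ×10⁻⁶/K, σ_y in MPa):
  tungsten: E = 407.9, α = 4.52, σ_y = 625.0 → σ = 459 MPa, n = 1.36
  titanium alloy: E = 111.0, α = 9.40, σ_y = 968.0 → σ = 260 MPa, n = 3.73
  soda-lime glass: E = 73.29, α = 9.07, σ_y = 32.20 → σ = 166 MPa, n = 0.195
  maraging steel: E = 191.2, α = 10.2, σ_y = 1890 → σ = 486 MPa, n = 3.89
The minimum is soda-lime glass at n = 0.195.

soda-lime glass, n = 0.195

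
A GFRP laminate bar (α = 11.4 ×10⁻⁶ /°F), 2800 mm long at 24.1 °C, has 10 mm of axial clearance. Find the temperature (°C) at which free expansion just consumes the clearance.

α = 11.4×10⁻⁶/°F × 9/5 = 20.5×10⁻⁶/K.
α·L₀·ΔT = 10.0 mm ⇒ ΔT = 10.0 / (20.5×10⁻⁶ × 2800.0) = 174.0 K.
T = 24.1 + 174.0 = 198.1 °C.

198 °C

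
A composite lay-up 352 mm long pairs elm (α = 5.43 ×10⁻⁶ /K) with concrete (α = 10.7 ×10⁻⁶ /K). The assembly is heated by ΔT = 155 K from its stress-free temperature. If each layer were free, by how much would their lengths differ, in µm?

Δα = |5.43 − 10.7|×10⁻⁶/K = 5.27×10⁻⁶/K.
ΔL_mismatch = Δα·L·ΔT = 5.27×10⁻⁶ × 352.0 mm × 155.0 K = 288 µm.

288 µm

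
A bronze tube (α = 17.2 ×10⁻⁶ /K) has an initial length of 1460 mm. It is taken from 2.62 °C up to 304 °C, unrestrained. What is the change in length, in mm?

7.57 mm

ΔT = 304 − 2.62 = 301.4 K.
ΔL = α·L₀·ΔT = 17.2×10⁻⁶ × 1460 mm × 301.4 K = 7.57 mm.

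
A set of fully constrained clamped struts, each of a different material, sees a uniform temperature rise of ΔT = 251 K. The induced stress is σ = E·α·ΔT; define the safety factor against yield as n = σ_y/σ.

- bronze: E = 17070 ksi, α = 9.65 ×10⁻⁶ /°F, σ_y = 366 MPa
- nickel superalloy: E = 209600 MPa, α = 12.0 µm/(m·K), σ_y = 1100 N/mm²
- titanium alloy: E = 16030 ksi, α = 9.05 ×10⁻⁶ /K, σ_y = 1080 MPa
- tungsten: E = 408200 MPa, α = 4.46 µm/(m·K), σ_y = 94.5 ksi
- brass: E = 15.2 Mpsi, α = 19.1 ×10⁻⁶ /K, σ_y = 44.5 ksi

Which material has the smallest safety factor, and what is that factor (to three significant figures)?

brass, n = 0.611

Converting E to GPa, α to ×10⁻⁶/K, σ_y to MPa, then σ and n for each:
  bronze: E = 117.7, α = 17.4, σ_y = 366.0 → σ = 513 MPa, n = 0.713
  nickel superalloy: E = 209.6, α = 12.0, σ_y = 1100 → σ = 631 MPa, n = 1.74
  titanium alloy: E = 110.5, α = 9.05, σ_y = 1080 → σ = 251 MPa, n = 4.30
  tungsten: E = 408.2, α = 4.46, σ_y = 651.6 → σ = 457 MPa, n = 1.43
  brass: E = 104.8, α = 19.1, σ_y = 306.8 → σ = 502 MPa, n = 0.611
The minimum is brass at n = 0.611.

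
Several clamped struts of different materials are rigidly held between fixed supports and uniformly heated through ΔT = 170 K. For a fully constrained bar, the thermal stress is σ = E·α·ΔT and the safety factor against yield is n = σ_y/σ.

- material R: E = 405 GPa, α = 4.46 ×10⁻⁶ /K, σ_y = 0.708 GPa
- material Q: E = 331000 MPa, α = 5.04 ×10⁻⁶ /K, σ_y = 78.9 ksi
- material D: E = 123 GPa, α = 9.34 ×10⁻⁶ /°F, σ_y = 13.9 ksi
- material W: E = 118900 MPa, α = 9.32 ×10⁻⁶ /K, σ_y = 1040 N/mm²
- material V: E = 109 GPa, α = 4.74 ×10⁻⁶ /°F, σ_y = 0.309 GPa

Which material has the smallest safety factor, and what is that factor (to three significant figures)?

material D, n = 0.273

In consistent units (E in GPa, α in ×10⁻⁶/K, σ_y in MPa):
  material R: E = 405.0, α = 4.46, σ_y = 708.0 → σ = 307 MPa, n = 2.31
  material Q: E = 331.0, α = 5.04, σ_y = 544.0 → σ = 284 MPa, n = 1.92
  material D: E = 123.0, α = 16.8, σ_y = 95.84 → σ = 352 MPa, n = 0.273
  material W: E = 118.9, α = 9.32, σ_y = 1040 → σ = 188 MPa, n = 5.52
  material V: E = 109.0, α = 8.53, σ_y = 309.0 → σ = 158 MPa, n = 1.95
The minimum is material D at n = 0.273.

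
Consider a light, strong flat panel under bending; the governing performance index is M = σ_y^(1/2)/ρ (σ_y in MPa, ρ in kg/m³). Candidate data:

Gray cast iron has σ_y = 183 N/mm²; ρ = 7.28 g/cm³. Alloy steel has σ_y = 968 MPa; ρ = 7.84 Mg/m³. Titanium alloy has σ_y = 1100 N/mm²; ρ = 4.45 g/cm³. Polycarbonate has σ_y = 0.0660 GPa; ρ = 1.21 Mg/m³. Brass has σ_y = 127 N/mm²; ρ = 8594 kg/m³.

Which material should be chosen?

Normalizing units and computing the index:
  gray cast iron: σ_y = 183.0 MPa, ρ = 7280 kg/m³
  alloy steel: σ_y = 968.0 MPa, ρ = 7840 kg/m³
  titanium alloy: σ_y = 1100 MPa, ρ = 4450 kg/m³
  polycarbonate: σ_y = 66.00 MPa, ρ = 1210 kg/m³
  brass: σ_y = 127.0 MPa, ρ = 8594 kg/m³
  titanium alloy: M = 7.45×10⁻³
  polycarbonate: M = 6.71×10⁻³
  alloy steel: M = 3.97×10⁻³
  gray cast iron: M = 1.86×10⁻³
  brass: M = 1.31×10⁻³
Titanium alloy has the largest M.

titanium alloy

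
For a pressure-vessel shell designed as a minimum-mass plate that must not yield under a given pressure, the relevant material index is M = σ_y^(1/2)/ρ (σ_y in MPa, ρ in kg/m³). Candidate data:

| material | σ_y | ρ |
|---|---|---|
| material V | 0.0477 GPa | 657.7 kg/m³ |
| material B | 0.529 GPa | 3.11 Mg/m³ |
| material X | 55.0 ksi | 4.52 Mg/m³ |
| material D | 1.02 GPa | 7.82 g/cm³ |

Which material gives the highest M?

material V

In SI units:
  material V: σ_y = 47.70 MPa, ρ = 657.7 kg/m³
  material B: σ_y = 529.0 MPa, ρ = 3110 kg/m³
  material X: σ_y = 379.2 MPa, ρ = 4520 kg/m³
  material D: σ_y = 1020 MPa, ρ = 7820 kg/m³
  material V: M = 10.5×10⁻³
  material B: M = 7.40×10⁻³
  material X: M = 4.31×10⁻³
  material D: M = 4.08×10⁻³
The maximum is for material V.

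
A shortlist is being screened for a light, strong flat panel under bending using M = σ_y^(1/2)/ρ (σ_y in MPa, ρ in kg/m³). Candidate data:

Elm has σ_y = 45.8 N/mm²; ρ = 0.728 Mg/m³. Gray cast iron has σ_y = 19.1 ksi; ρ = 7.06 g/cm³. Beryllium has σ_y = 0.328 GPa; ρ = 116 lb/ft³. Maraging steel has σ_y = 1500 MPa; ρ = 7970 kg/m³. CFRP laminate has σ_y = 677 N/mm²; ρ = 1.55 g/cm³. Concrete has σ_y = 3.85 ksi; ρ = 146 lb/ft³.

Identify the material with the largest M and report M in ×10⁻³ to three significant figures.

In SI units:
  elm: σ_y = 45.80 MPa, ρ = 728.0 kg/m³
  gray cast iron: σ_y = 131.7 MPa, ρ = 7060 kg/m³
  beryllium: σ_y = 328.0 MPa, ρ = 1858 kg/m³
  maraging steel: σ_y = 1500 MPa, ρ = 7970 kg/m³
  CFRP laminate: σ_y = 677.0 MPa, ρ = 1550 kg/m³
  concrete: σ_y = 26.54 MPa, ρ = 2339 kg/m³
  CFRP laminate: M = 16.8×10⁻³
  beryllium: M = 9.75×10⁻³
  elm: M = 9.30×10⁻³
  maraging steel: M = 4.86×10⁻³
  concrete: M = 2.20×10⁻³
  gray cast iron: M = 1.63×10⁻³
Highest index: CFRP laminate.

CFRP laminate, M = 16.8×10⁻³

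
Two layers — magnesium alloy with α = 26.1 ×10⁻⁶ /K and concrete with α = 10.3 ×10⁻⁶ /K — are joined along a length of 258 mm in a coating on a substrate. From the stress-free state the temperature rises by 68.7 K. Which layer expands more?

magnesium alloy

α(magnesium alloy) = 26.1×10⁻⁶/K vs α(concrete) = 10.3×10⁻⁶/K.
Higher α expands more for the same ΔT: magnesium alloy.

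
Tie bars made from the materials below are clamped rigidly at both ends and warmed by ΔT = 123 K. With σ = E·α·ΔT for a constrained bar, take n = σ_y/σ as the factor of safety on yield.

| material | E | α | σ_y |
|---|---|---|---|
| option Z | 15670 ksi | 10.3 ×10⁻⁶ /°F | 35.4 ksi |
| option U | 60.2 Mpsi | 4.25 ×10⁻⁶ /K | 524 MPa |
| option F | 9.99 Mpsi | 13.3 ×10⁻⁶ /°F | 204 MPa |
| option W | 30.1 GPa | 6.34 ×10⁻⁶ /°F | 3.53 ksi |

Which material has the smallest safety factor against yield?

With everything in SI (GPa, ×10⁻⁶/K, MPa):
  option Z: E = 108.0, α = 18.5, σ_y = 244.1 → σ = 246 MPa, n = 0.991
  option U: E = 415.1, α = 4.25, σ_y = 524.0 → σ = 217 MPa, n = 2.42
  option F: E = 68.88, α = 23.9, σ_y = 204.0 → σ = 203 MPa, n = 1.01
  option W: E = 30.10, α = 11.4, σ_y = 24.34 → σ = 42.3 MPa, n = 0.576
Smallest n: option W with n = 0.576.

option W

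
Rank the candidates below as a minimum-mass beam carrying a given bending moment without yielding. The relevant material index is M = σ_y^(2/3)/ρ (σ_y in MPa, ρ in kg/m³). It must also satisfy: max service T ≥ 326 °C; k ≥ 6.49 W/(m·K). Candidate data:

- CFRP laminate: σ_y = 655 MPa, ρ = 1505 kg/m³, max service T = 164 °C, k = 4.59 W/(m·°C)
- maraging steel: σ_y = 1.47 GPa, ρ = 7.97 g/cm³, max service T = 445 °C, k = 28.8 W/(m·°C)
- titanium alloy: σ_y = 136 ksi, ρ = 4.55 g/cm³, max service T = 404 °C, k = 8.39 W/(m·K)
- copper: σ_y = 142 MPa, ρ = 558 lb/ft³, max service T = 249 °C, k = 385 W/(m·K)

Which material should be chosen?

titanium alloy

Screen on constraints: max service T ≥ 326 °C; k ≥ 6.49 W/(m·K). Survivors: maraging steel, titanium alloy.
Putting every candidate on a common basis:
  maraging steel: σ_y = 1470 MPa, ρ = 7970 kg/m³
  titanium alloy: σ_y = 937.7 MPa, ρ = 4550 kg/m³
  titanium alloy: M = 21.1×10⁻³
  maraging steel: M = 16.2×10⁻³
Titanium alloy has the largest M.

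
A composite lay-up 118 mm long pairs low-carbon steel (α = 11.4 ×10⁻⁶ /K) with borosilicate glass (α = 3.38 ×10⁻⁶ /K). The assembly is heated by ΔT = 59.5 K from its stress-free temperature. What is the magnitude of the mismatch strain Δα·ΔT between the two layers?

4.77×10⁻⁴

Δα = |11.4 − 3.38|×10⁻⁶/K = 8.02×10⁻⁶/K.
Mismatch strain = Δα·ΔT = 8.02×10⁻⁶ × 59.5 = 4.77×10⁻⁴.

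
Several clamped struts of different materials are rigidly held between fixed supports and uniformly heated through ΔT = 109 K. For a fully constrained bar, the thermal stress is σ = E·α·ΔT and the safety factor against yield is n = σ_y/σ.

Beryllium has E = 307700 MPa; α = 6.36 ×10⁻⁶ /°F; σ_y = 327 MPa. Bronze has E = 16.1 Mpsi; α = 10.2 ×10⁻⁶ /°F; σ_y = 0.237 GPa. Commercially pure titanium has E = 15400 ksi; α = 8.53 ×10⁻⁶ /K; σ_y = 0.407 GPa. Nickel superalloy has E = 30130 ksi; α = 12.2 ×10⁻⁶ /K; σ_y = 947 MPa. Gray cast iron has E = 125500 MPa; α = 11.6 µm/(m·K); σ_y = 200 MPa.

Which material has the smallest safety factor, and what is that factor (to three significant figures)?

beryllium, n = 0.852

In consistent units (E in GPa, α in ×10⁻⁶/K, σ_y in MPa):
  beryllium: E = 307.7, α = 11.4, σ_y = 327.0 → σ = 384 MPa, n = 0.852
  bronze: E = 111.0, α = 18.4, σ_y = 237.0 → σ = 222 MPa, n = 1.07
  commercially pure titanium: E = 106.2, α = 8.53, σ_y = 407.0 → σ = 98.7 MPa, n = 4.12
  nickel superalloy: E = 207.7, α = 12.2, σ_y = 947.0 → σ = 276 MPa, n = 3.43
  gray cast iron: E = 125.5, α = 11.6, σ_y = 200.0 → σ = 159 MPa, n = 1.26
The minimum is beryllium at n = 0.852.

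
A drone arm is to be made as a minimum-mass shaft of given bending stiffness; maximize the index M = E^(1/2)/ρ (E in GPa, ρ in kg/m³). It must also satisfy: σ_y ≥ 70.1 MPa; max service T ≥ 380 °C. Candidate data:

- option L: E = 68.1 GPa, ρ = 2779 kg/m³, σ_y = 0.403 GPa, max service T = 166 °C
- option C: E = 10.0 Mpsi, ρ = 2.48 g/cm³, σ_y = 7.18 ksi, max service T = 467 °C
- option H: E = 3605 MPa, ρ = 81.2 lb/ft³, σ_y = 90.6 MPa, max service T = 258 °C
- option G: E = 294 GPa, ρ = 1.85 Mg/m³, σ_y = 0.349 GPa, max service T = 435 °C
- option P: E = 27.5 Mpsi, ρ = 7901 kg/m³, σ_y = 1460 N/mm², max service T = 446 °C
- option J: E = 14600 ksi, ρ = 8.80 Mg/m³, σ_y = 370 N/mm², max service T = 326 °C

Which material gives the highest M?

Screen on constraints: σ_y ≥ 70.1 MPa; max service T ≥ 380 °C. Survivors: option G, option P.
Convert each candidate to consistent units, then evaluate M:
  option G: E = 294.0 GPa, ρ = 1850 kg/m³
  option P: E = 189.6 GPa, ρ = 7901 kg/m³
  option G: M = 9.27×10⁻³
  option P: M = 1.74×10⁻³
Option G ranks first.

option G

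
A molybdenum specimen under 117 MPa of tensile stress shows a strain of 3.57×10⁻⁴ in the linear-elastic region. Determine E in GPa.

E = σ/ε = 117 MPa / 3.57×10⁻⁴ = 327700 MPa = 328 GPa.

328 GPa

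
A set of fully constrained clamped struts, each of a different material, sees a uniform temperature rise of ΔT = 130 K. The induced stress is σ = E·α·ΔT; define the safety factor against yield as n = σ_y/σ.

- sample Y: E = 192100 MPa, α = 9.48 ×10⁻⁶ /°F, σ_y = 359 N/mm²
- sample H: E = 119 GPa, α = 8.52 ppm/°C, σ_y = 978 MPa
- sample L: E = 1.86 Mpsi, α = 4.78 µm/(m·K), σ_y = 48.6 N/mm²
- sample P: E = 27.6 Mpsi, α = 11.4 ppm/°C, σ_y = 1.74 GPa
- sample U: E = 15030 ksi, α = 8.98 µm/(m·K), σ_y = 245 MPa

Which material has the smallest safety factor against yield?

sample Y

In consistent units (E in GPa, α in ×10⁻⁶/K, σ_y in MPa):
  sample Y: E = 192.1, α = 17.1, σ_y = 359.0 → σ = 426 MPa, n = 0.842
  sample H: E = 119.0, α = 8.52, σ_y = 978.0 → σ = 132 MPa, n = 7.42
  sample L: E = 12.82, α = 4.78, σ_y = 48.60 → σ = 7.97 MPa, n = 6.10
  sample P: E = 190.3, α = 11.4, σ_y = 1740 → σ = 282 MPa, n = 6.17
  sample U: E = 103.6, α = 8.98, σ_y = 245.0 → σ = 121 MPa, n = 2.03
Sample Y has the lowest safety factor, n = 0.842.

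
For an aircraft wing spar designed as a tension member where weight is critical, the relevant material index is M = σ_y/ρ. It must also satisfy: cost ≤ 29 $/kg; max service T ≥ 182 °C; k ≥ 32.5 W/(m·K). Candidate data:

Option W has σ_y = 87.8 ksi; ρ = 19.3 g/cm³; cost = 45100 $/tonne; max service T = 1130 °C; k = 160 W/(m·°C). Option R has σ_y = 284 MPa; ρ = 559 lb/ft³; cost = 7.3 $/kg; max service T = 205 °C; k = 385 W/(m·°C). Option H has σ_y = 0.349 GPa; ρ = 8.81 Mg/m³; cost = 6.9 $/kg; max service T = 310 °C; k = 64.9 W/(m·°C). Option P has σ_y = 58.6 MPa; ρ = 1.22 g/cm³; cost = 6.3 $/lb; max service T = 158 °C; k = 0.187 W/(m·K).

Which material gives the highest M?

option H

Screen on constraints: cost ≤ 29 $/kg; max service T ≥ 182 °C; k ≥ 32.5 W/(m·K). Survivors: option R, option H.
Putting every candidate on a common basis:
  option R: σ_y = 284.0 MPa, ρ = 8954 kg/m³
  option H: σ_y = 349.0 MPa, ρ = 8810 kg/m³
  option H: M = 39.6 kN·m/kg
  option R: M = 31.7 kN·m/kg
The maximum is for option H.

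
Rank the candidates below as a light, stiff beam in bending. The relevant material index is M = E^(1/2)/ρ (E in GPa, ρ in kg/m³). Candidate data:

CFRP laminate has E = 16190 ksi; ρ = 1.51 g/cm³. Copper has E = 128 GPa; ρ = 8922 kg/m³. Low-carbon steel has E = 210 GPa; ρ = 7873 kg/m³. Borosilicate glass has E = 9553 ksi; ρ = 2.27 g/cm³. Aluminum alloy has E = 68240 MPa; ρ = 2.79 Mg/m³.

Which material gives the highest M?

Convert each candidate to consistent units, then evaluate M:
  CFRP laminate: E = 111.6 GPa, ρ = 1510 kg/m³
  copper: E = 128.0 GPa, ρ = 8922 kg/m³
  low-carbon steel: E = 210.0 GPa, ρ = 7873 kg/m³
  borosilicate glass: E = 65.87 GPa, ρ = 2270 kg/m³
  aluminum alloy: E = 68.24 GPa, ρ = 2790 kg/m³
  CFRP laminate: M = 7.00×10⁻³
  borosilicate glass: M = 3.58×10⁻³
  aluminum alloy: M = 2.96×10⁻³
  low-carbon steel: M = 1.84×10⁻³
  copper: M = 1.27×10⁻³
CFRP laminate has the largest M.

CFRP laminate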